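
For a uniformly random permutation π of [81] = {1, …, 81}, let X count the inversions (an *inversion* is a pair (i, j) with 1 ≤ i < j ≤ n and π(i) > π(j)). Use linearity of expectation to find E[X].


Write X = Σ X_I over the C(81, 2) = 3240 pairs i < j, with X_I the indicator of one inversion.
There are 3240 indicators.
For each fixed pair i < j, the values π(i) and π(j) are two distinct elements of {1, …, 81} in uniformly random order; by symmetry P[π(i) > π(j)] = 1/2.
By linearity: E[X] = 3240 · (1/2) = C(81, 2) · (1/2) = 3240/2 = 1620 ≈ 1620.00000.

E[X] = 1620 = 1620.00000.


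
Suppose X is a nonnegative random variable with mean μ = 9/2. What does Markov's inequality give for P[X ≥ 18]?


μ = E[X] = 9/2, a = 18.
Markov: P[X ≥ 18] ≤ μ/a = (9/2)/18 = 1/4.
Numerically: ≈ 0.25000.
(Since a = 18 > μ = 4.50000, the bound 1/4 is < 1 and informative.)

P[X ≥ 18] ≤ 1/4 ≈ 0.25000.


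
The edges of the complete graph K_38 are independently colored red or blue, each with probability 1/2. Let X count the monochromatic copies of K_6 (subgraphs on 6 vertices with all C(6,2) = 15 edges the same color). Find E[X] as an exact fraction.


Let X = Σ_S X_S over the C(38, 6) = 2760681 subsets S of size 6, where X_S = 1 if the K_6 on S is monochromatic.
For a fixed S, the K_6 on S has C(6, 2) = 15 edges. P[all 15 edges red] = (1/2)^15, and likewise for blue, so P[monochromatic] = 2·(1/2)^15 = 2^{1 − 15} = 1/16384.
By linearity of expectation: E[X] = C(38, 6) · 2^{1 − 15} = 2760681 · 1/16384 = 2760681/16384.
Numerically: E[X] ≈ 168.499.

E[X] = C(38,6)·2^(1−C(6,2)) = 2760681/16384 ≈ 168.499.


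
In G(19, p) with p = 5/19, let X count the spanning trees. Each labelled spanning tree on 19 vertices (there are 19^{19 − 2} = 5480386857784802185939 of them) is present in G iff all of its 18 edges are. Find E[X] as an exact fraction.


K_19 has 19^{19 − 2} = 5480386857784802185939 labelled spanning trees.
For each such spanning tree H, let X_H = 1 if all 18 edges of H are present in G. Then P[X_H = 1] = p^{18} = (5/19)^{18} = 3814697265625/104127350297911241532841.
By linearity of expectation: E[X] = Σ_H E[X_H] = 5480386857784802185939 · p^{18} = 5480386857784802185939 · 3814697265625/104127350297911241532841 = 3814697265625/19.
Numerically: E[X] ≈ 2.00774e+11.

E[X] = 5480386857784802185939 · (5/19)^{18} = 3814697265625/19 ≈ 2.00774e+11.


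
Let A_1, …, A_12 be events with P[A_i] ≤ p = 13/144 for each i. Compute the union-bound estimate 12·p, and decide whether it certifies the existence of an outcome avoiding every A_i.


Union bound: P[∪_{i=1}^{12} A_i] ≤ Σ_i P[A_i] ≤ 12·p = 12·(13/144) = 13/12.
Numerically: 13/12 ≈ 1.083.
Is 13/12 < 1? NO.
Since the bound 13/12 is ≥ 1, the union bound is uninformative here; it does NOT by itself certify existence.

12·p = 13/12 ≈ 1.083; existence NOT certified by the union bound.


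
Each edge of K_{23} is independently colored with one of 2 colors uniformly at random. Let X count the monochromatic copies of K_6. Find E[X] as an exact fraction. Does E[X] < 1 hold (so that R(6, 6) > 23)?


E[X] = C(23, 6) · 2^{1 − 15} = 100947 · 2^{−14} = 100947/16384.
As a reduced fraction: E[X] = 100947/16384 ≈ 6.1613159.
Is E[X] < 1? NO.
Since E[X] ≥ 1, the first-moment bound is inconclusive at n = 23; it does NOT by itself certify R(6, 6) > 23.

E[X] = 100947/16384 ≈ 6.1613159; E[X] ≥ 1; first-moment method inconclusive here.


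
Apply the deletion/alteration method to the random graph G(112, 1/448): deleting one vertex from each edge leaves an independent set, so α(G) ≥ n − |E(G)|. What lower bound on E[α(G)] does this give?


E[|E(G)|] = C(112, 2)·p = 6216 · (1/448) = 111/8.
E[α(G)] ≥ n − E[|E(G)|] = 112 − 111/8 = 785/8.
Numerically: ≈ 98.125000.
(This is only a lower bound; the true E[α(G)] may be larger.)

E[α(G)] ≥ 785/8 ≈ 98.125000.


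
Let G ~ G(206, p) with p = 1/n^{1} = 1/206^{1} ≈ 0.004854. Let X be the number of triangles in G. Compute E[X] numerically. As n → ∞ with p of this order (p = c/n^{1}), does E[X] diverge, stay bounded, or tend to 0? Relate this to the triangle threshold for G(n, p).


Number of potential triangles: C(206, 3) = 1435820.
Each occurs with probability p³ ≈ (0.004854)³ ≈ 1.143927e-07.
By linearity: E[X] = C(206, 3)·p³ ≈ 1435820 · 1.143927e-07 ≈ 0.1642.
Here α = 1, so p = 1/n is exactly at the triangle threshold p ~ 1/n. Asymptotically E[X] → c³/6 = 1³/6 = 1/6 ≈ 0.1667, a bounded constant. In this regime the triangle count is asymptotically Poisson(c³/6).

E[X] ≈ 0.1642; in regime p = Θ(1/n^{1}) E[X] stays bounded (at the triangle threshold p ~ 1/n).


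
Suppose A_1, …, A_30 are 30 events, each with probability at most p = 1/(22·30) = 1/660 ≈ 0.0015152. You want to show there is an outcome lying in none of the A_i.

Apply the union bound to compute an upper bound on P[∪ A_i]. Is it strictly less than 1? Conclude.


Union bound: P[∪_{i=1}^{30} A_i] ≤ Σ_i P[A_i] ≤ 30·p = 30·(1/660) = 1/22.
Numerically: 1/22 ≈ 0.0454545.
Is 1/22 < 1? YES.
Since P[∪ A_i] ≤ 1/22 < 1, the complement has P[∩ A_i^c] ≥ 1 − 1/22 = 21/22 > 0, so some outcome avoids every A_i.

30·p = 1/22 ≈ 0.0454545; existence CERTIFIED by the union bound.


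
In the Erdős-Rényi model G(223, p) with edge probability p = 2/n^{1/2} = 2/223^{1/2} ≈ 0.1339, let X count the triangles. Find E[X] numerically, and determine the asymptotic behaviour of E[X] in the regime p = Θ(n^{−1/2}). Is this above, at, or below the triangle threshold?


Number of potential triangles: C(223, 3) = 1823471.
Each occurs with probability p³ ≈ (0.1339)³ ≈ 2.402330e-03.
By linearity: E[X] = C(223, 3)·p³ ≈ 1823471 · 2.402330e-03 ≈ 4380.5794.
Since α = 1/2 < 1, p = c/n^{1/2} ≫ 1/n is above the triangle threshold p ~ 1/n. Asymptotically E[X] ~ (c³/6)·n^{3(1−α)} = (2³/6)·n^{1.5} → ∞; triangles are abundant w.h.p.

E[X] ≈ 4380.5794; in regime p = Θ(1/n^{1/2}) E[X] diverges (above the triangle threshold p ~ 1/n).


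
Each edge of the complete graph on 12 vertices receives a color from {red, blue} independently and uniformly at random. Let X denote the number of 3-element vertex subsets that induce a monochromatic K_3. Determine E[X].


Let X = Σ_S X_S over the C(12, 3) = 220 subsets S of size 3, where X_S = 1 if the K_3 on S is monochromatic.
For a fixed S, the K_3 on S has C(3, 2) = 3 edges. P[all 3 edges red] = (1/2)^3, and likewise for blue, so P[monochromatic] = 2·(1/2)^3 = 2^{1 − 3} = 1/4.
By linearity of expectation: E[X] = C(12, 3) · 2^{1 − 3} = 220 · 1/4 = 55.
Numerically: E[X] ≈ 55.000.

E[X] = C(12,3)·2^(1−C(3,2)) = 55 ≈ 55.000.


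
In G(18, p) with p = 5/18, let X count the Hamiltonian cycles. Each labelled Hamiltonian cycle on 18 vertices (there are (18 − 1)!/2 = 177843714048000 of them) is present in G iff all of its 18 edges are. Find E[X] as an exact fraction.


K_18 has (18 − 1)!/2 = 177843714048000 labelled Hamiltonian cycles.
For each such Hamiltonian cycle H, let X_H = 1 if all 18 edges of H are present in G. Then P[X_H = 1] = p^{18} = (5/18)^{18} = 3814697265625/39346408075296537575424.
Summing the indicators: E[X] = Σ_H E[X_H] = 177843714048000 · p^{18} = 177843714048000 · 3814697265625/39346408075296537575424 = 56800365447998046875/3294258113514384.
Numerically: E[X] ≈ 17242.2.

E[X] = 177843714048000 · (5/18)^{18} = 56800365447998046875/3294258113514384 ≈ 17242.2.


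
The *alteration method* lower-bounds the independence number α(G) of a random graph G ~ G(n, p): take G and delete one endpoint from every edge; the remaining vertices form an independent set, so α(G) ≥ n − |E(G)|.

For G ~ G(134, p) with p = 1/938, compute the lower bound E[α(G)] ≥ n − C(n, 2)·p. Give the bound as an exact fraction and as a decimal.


E[|E(G)|] = C(134, 2)·p = 8911 · (1/938) = 19/2.
E[α(G)] ≥ n − E[|E(G)|] = 134 − 19/2 = 249/2.
Numerically: ≈ 124.5000.
(This is only a lower bound; the true E[α(G)] may be larger.)

E[α(G)] ≥ 249/2 ≈ 124.5000.


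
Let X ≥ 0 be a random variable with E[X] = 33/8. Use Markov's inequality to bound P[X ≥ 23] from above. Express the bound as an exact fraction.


μ = E[X] = 33/8, a = 23.
Markov: P[X ≥ 23] ≤ μ/a = (33/8)/23 = 33/184.
Numerically: ≈ 0.179.
(Since a = 23 > μ = 4.125, the bound 33/184 is < 1 and informative.)

P[X ≥ 23] ≤ 33/184 ≈ 0.179.


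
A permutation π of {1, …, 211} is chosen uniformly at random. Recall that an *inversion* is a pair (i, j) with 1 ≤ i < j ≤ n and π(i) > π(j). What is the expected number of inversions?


Write X = Σ X_I over the C(211, 2) = 22155 pairs i < j, with X_I the indicator of one inversion.
There are 22155 indicators.
For each fixed pair i < j, the values π(i) and π(j) are two distinct elements of {1, …, 211} in uniformly random order; by symmetry P[π(i) > π(j)] = 1/2.
By linearity: E[X] = 22155 · (1/2) = C(211, 2) · (1/2) = 22155/2 = 22155/2 ≈ 11077.5000.

E[X] = 22155/2 = 11077.5000.


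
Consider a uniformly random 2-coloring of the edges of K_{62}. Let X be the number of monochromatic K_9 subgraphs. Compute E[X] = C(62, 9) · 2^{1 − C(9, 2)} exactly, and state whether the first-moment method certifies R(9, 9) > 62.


E[X] = C(62, 9) · 2^{1 − 36} = 20286591270 · 2^{−35} = 20286591270/34359738368.
As a reduced fraction: E[X] = 10143295635/17179869184 ≈ 0.590418.
Is E[X] < 1? YES.
Since E[X] < 1, there exists a 2-coloring of K_{62} with no monochromatic K_9; hence R(9, 9) > 62.

E[X] = 10143295635/17179869184 ≈ 0.590418; E[X] < 1, so R(9, 9) > 62.


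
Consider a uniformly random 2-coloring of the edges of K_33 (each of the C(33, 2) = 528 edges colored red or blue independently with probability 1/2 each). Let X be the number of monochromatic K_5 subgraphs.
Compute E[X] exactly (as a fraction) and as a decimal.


Let X = Σ_S X_S over the C(33, 5) = 237336 subsets S of size 5, where X_S = 1 if the K_5 on S is monochromatic.
For a fixed S, the K_5 on S has C(5, 2) = 10 edges. P[all 10 edges red] = (1/2)^10, and likewise for blue, so P[monochromatic] = 2·(1/2)^10 = 2^{1 − 10} = 1/512.
By linearity: E[X] = C(33, 5) · 2^{1 − 10} = 237336 · 1/512 = 29667/64.
Numerically: E[X] ≈ 463.5469.

E[X] = C(33,5)·2^(1−C(5,2)) = 29667/64 ≈ 463.5469.


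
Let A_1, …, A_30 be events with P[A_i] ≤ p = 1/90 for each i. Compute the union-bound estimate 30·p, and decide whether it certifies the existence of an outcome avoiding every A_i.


Union bound: P[∪_{i=1}^{30} A_i] ≤ Σ_i P[A_i] ≤ 30·p = 30·(1/90) = 1/3.
Numerically: 1/3 ≈ 0.3333.
Is 1/3 < 1? YES.
Since P[∪ A_i] ≤ 1/3 < 1, the complement has P[∩ A_i^c] ≥ 1 − 1/3 = 2/3 > 0, so some outcome avoids every A_i.

30·p = 1/3 ≈ 0.3333; existence CERTIFIED by the union bound.


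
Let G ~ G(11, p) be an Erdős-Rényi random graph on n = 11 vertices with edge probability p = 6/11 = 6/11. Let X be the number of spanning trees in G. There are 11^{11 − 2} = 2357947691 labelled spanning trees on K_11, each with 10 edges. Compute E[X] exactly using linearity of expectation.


K_11 has 11^{11 − 2} = 2357947691 labelled spanning trees.
For each such spanning tree H, let X_H = 1 if all 10 edges of H are present in G. Then P[X_H = 1] = p^{10} = (6/11)^{10} = 60466176/25937424601.
By linearity of expectation: E[X] = Σ_H E[X_H] = 2357947691 · p^{10} = 2357947691 · 60466176/25937424601 = 60466176/11.
Numerically: E[X] ≈ 5.497e+06.

E[X] = 2357947691 · (6/11)^{10} = 60466176/11 ≈ 5.497e+06.


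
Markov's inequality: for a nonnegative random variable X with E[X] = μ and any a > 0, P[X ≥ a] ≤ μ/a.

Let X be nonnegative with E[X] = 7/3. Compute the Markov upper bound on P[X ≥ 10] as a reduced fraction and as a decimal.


μ = E[X] = 7/3, a = 10.
Markov: P[X ≥ 10] ≤ μ/a = (7/3)/10 = 7/30.
Numerically: ≈ 0.233333.
(Since a = 10 > μ = 2.333333, the bound 7/30 is < 1 and informative.)

P[X ≥ 10] ≤ 7/30 ≈ 0.233333.


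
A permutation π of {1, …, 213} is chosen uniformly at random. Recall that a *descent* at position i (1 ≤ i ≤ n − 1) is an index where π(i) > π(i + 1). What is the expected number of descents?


Write X = Σ X_I over i = 1, …, 212, with X_I the indicator of one descent.
There are 212 indicators.
For each fixed i, the pair (π(i), π(i+1)) is a uniformly random ordered pair of distinct values from {1, …, 213}; by symmetry P[π(i) > π(i+1)] = 1/2.
By linearity: E[X] = 212 · (1/2) = (213 − 1) · (1/2) = 106 ≈ 106.000.

E[X] = 106 = 106.000.


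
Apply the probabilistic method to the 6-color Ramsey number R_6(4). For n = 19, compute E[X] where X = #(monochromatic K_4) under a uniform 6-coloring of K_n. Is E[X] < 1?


E[X] = C(19, 4) · 6^{1 − 6} = 3876 · 6^{−5} = 3876/7776.
As a reduced fraction: E[X] = 323/648 ≈ 0.498.
Is E[X] < 1? YES.
Since E[X] < 1, there exists a 6-coloring of K_{19} with no monochromatic K_4; hence R_6(4) > 19.

E[X] = 323/648 ≈ 0.498; E[X] < 1, so R_6(4) > 19.


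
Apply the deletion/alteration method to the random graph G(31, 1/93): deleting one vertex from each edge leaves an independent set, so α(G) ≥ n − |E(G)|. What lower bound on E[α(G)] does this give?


E[|E(G)|] = C(31, 2)·p = 465 · (1/93) = 5.
E[α(G)] ≥ n − E[|E(G)|] = 31 − 5 = 26.
Numerically: ≈ 26.0000.
(This is only a lower bound; the true E[α(G)] may be larger.)

E[α(G)] ≥ 26 ≈ 26.0000.


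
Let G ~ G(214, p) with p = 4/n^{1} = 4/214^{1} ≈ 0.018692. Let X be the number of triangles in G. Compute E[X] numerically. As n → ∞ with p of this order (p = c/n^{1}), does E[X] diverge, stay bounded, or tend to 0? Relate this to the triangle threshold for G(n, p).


Number of potential triangles: C(214, 3) = 1610564.
Each occurs with probability p³ ≈ (0.018692)³ ≈ 6.5303830e-06.
By linearity: E[X] = C(214, 3)·p³ ≈ 1610564 · 6.5303830e-06 ≈ 10.51760.
Here α = 1, so p = 4/n is exactly at the triangle threshold p ~ 1/n. Asymptotically E[X] → c³/6 = 4³/6 = 32/3 ≈ 10.66667, a bounded constant. In this regime the triangle count is asymptotically Poisson(c³/6).

E[X] ≈ 10.51760; in regime p = Θ(1/n^{1}) E[X] stays bounded (at the triangle threshold p ~ 1/n).


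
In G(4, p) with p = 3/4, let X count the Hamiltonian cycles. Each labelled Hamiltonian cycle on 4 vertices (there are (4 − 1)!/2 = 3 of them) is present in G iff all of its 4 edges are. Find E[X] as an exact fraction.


K_4 has (4 − 1)!/2 = 3 labelled Hamiltonian cycles.
For each such Hamiltonian cycle H, let X_H = 1 if all 4 edges of H are present in G. Then P[X_H = 1] = p^{4} = (3/4)^{4} = 81/256.
By linearity of expectation: E[X] = Σ_H E[X_H] = 3 · p^{4} = 3 · 81/256 = 243/256.
Numerically: E[X] ≈ 0.949219.

E[X] = 3 · (3/4)^{4} = 243/256 ≈ 0.949219.


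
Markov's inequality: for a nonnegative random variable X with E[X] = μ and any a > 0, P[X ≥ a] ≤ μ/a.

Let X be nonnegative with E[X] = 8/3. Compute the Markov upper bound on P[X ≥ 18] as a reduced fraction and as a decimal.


μ = E[X] = 8/3, a = 18.
Markov: P[X ≥ 18] ≤ μ/a = (8/3)/18 = 4/27.
Numerically: ≈ 0.1481.
(Since a = 18 > μ = 2.6667, the bound 4/27 is < 1 and informative.)

P[X ≥ 18] ≤ 4/27 ≈ 0.1481.


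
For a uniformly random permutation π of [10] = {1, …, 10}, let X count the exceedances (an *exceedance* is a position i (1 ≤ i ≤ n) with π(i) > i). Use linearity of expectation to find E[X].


Write X = Σ_{i=1}^{10} X_i, where X_i = 1_{π(i) > i}.
For each fixed i, π(i) is uniform over {1, …, 10} (marginal of a uniform permutation), so P[π(i) > i] = (n − i)/n. Summing: Σ_{i=1}^{10} (n − i)/n = (0 + 1 + … + 9)/10 = 10(10 − 1)/(2·10) = (10 − 1)/2.
Hence E[X] = Σ_{i=1}^{10} (10 − i)/10 = 9/2 ≈ 4.500000.

E[X] = 9/2 = 4.500000.


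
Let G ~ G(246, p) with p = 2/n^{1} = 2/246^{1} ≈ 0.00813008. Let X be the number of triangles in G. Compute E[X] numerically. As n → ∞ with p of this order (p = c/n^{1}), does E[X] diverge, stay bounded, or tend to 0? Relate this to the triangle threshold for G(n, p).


Number of potential triangles: C(246, 3) = 2450980.
Each occurs with probability p³ ≈ (0.00813008)³ ≈ 5.37383918e-07.
By linearity: E[X] = C(246, 3)·p³ ≈ 2450980 · 5.37383918e-07 ≈ 1.317117.
Here α = 1, so p = 2/n is exactly at the triangle threshold p ~ 1/n. Asymptotically E[X] → c³/6 = 2³/6 = 4/3 ≈ 1.333333, a bounded constant. In this regime the triangle count is asymptotically Poisson(c³/6).

E[X] ≈ 1.317117; in regime p = Θ(1/n^{1}) E[X] stays bounded (at the triangle threshold p ~ 1/n).


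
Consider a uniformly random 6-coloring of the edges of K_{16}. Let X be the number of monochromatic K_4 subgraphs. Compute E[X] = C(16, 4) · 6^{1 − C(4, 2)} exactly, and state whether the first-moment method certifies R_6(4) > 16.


E[X] = C(16, 4) · 6^{1 − 6} = 1820 · 6^{−5} = 1820/7776.
As a reduced fraction: E[X] = 455/1944 ≈ 0.234053.
Is E[X] < 1? YES.
Since E[X] < 1, there exists a 6-coloring of K_{16} with no monochromatic K_4; hence R_6(4) > 16.

E[X] = 455/1944 ≈ 0.234053; E[X] < 1, so R_6(4) > 16.


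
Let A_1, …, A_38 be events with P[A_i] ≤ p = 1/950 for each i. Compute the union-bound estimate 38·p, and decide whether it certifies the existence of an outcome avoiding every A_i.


Union bound: P[∪_{i=1}^{38} A_i] ≤ Σ_i P[A_i] ≤ 38·p = 38·(1/950) = 1/25.
Numerically: 1/25 ≈ 0.0400.
Is 1/25 < 1? YES.
Since P[∪ A_i] ≤ 1/25 < 1, the complement has P[∩ A_i^c] ≥ 1 − 1/25 = 24/25 > 0, so some outcome avoids every A_i.

38·p = 1/25 ≈ 0.0400; existence CERTIFIED by the union bound.


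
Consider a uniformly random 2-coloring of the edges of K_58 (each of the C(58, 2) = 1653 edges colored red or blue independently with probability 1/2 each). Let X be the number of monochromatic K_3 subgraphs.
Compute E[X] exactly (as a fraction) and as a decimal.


Let X = Σ_S X_S over the C(58, 3) = 30856 subsets S of size 3, where X_S = 1 if the K_3 on S is monochromatic.
For a fixed S, the K_3 on S has C(3, 2) = 3 edges. P[all 3 edges red] = (1/2)^3, and likewise for blue, so P[monochromatic] = 2·(1/2)^3 = 2^{1 − 3} = 1/4.
By linearity: E[X] = C(58, 3) · 2^{1 − 3} = 30856 · 1/4 = 7714.
Numerically: E[X] ≈ 7714.0000.

E[X] = C(58,3)·2^(1−C(3,2)) = 7714 ≈ 7714.0000.


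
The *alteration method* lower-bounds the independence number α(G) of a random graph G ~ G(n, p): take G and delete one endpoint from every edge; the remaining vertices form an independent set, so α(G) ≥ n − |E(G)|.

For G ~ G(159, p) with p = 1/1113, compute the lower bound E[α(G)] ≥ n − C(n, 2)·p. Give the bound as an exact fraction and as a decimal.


E[|E(G)|] = C(159, 2)·p = 12561 · (1/1113) = 79/7.
E[α(G)] ≥ n − E[|E(G)|] = 159 − 79/7 = 1034/7.
Numerically: ≈ 147.7143.
(This is only a lower bound; the true E[α(G)] may be larger.)

E[α(G)] ≥ 1034/7 ≈ 147.7143.


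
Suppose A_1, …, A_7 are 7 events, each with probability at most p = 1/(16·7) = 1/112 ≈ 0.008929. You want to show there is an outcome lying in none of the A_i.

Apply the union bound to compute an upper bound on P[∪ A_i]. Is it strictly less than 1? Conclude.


Union bound: P[∪_{i=1}^{7} A_i] ≤ Σ_i P[A_i] ≤ 7·p = 7·(1/112) = 1/16.
Numerically: 1/16 ≈ 0.062500.
Is 1/16 < 1? YES.
Since P[∪ A_i] ≤ 1/16 < 1, the complement has P[∩ A_i^c] ≥ 1 − 1/16 = 15/16 > 0, so some outcome avoids every A_i.

7·p = 1/16 ≈ 0.062500; existence CERTIFIED by the union bound.


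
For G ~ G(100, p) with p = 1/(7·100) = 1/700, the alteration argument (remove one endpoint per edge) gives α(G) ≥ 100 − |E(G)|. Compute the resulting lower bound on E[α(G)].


E[|E(G)|] = C(100, 2)·p = 4950 · (1/700) = 99/14.
E[α(G)] ≥ n − E[|E(G)|] = 100 − 99/14 = 1301/14.
Numerically: ≈ 92.92857.
(This is only a lower bound; the true E[α(G)] may be larger.)

E[α(G)] ≥ 1301/14 ≈ 92.92857.


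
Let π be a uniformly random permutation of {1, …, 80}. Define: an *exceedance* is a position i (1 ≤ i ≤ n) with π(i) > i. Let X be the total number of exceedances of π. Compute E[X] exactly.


Write X = Σ_{i=1}^{80} X_i, where X_i = 1_{π(i) > i}.
For each fixed i, π(i) is uniform over {1, …, 80} (marginal of a uniform permutation), so P[π(i) > i] = (n − i)/n. Summing: Σ_{i=1}^{80} (n − i)/n = (0 + 1 + … + 79)/80 = 80(80 − 1)/(2·80) = (80 − 1)/2.
Hence E[X] = Σ_{i=1}^{80} (80 − i)/80 = 79/2 ≈ 39.50000.

E[X] = 79/2 = 39.50000.


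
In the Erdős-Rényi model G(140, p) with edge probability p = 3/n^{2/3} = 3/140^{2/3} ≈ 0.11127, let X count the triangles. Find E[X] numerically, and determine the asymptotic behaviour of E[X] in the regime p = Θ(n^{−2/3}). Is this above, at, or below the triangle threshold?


Number of potential triangles: C(140, 3) = 447580.
Each occurs with probability p³ ≈ (0.11127)³ ≈ 1.3775510e-03.
By linearity: E[X] = C(140, 3)·p³ ≈ 447580 · 1.3775510e-03 ≈ 616.56429.
Since α = 2/3 < 1, p = c/n^{2/3} ≫ 1/n is above the triangle threshold p ~ 1/n. Asymptotically E[X] ~ (c³/6)·n^{3(1−α)} = (3³/6)·n^{1} → ∞; triangles are abundant w.h.p.

E[X] ≈ 616.56429; in regime p = Θ(1/n^{2/3}) E[X] diverges (above the triangle threshold p ~ 1/n).


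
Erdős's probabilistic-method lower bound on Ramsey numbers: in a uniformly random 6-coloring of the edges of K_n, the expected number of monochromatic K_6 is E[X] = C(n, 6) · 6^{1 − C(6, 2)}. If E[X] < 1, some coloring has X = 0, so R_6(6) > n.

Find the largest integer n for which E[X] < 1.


We need C(n, 6) · 6^{1 − 15} < 1, i.e. C(n, 6) < 6^{15 − 1} = 78364164096.
Check values of n near the boundary:
  n = 195: C(195, 6) = 70656049360; 70656049360 < 78364164096? YES
  n = 196: C(196, 6) = 72887293024; 72887293024 < 78364164096? YES
  n = 197: C(197, 6) = 75176946208; 75176946208 < 78364164096? YES
  n = 198: C(198, 6) = 77526225777; 77526225777 < 78364164096? YES
  n = 199: C(199, 6) = 79936367511; 79936367511 < 78364164096? NO
  n = 200: C(200, 6) = 82408626300; 82408626300 < 78364164096? NO
The largest n with C(n, 6) < 78364164096 is n = 198 (where E[X] = 25842075259/26121388032 ≈ 0.9893071). Hence R_6(6) > 198, i.e. R_6(6) ≥ 199.

Largest n = 198; hence R_6(6) > 198.


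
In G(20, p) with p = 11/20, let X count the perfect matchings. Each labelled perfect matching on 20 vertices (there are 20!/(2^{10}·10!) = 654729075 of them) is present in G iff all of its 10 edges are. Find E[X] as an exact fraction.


K_20 has 20!/(2^{10}·10!) = 654729075 labelled perfect matchings.
For each such perfect matching H, let X_H = 1 if all 10 edges of H are present in G. Then P[X_H = 1] = p^{10} = (11/20)^{10} = 25937424601/10240000000000.
Summing the indicators: E[X] = Σ_H E[X_H] = 654729075 · p^{10} = 654729075 · 25937424601/10240000000000 = 679279440675798963/409600000000.
Numerically: E[X] ≈ 1.6584e+06.

E[X] = 654729075 · (11/20)^{10} = 679279440675798963/409600000000 ≈ 1.6584e+06.


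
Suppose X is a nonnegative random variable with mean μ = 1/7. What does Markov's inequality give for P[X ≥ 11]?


μ = E[X] = 1/7, a = 11.
Markov: P[X ≥ 11] ≤ μ/a = (1/7)/11 = 1/77.
Numerically: ≈ 0.012987.
(Since a = 11 > μ = 0.142857, the bound 1/77 is < 1 and informative.)

P[X ≥ 11] ≤ 1/77 ≈ 0.012987.


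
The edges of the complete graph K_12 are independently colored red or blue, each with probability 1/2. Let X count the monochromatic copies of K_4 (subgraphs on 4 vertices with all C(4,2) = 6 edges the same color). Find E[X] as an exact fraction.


Let X = Σ_S X_S over the C(12, 4) = 495 subsets S of size 4, where X_S = 1 if the K_4 on S is monochromatic.
For a fixed S, the K_4 on S has C(4, 2) = 6 edges. P[all 6 edges red] = (1/2)^6, and likewise for blue, so P[monochromatic] = 2·(1/2)^6 = 2^{1 − 6} = 1/32.
By linearity of expectation: E[X] = C(12, 4) · 2^{1 − 6} = 495 · 1/32 = 495/32.
Numerically: E[X] ≈ 15.469.

E[X] = C(12,4)·2^(1−C(4,2)) = 495/32 ≈ 15.469.


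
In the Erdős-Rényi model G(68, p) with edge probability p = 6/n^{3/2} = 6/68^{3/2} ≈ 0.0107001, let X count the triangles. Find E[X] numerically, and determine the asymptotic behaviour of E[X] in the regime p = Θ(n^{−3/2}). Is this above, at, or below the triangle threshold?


Number of potential triangles: C(68, 3) = 50116.
Each occurs with probability p³ ≈ (0.0107001)³ ≈ 1.22507773e-06.
By linearity: E[X] = C(68, 3)·p³ ≈ 50116 · 1.22507773e-06 ≈ 0.061396.
Since α = 3/2 > 1, p = c/n^{3/2} = o(1/n) is below the triangle threshold p ~ 1/n. Asymptotically E[X] ~ (c³/6)·n^{3(1−α)} = (6³/6)·n^{-1.5} → 0, so by Markov's inequality G has no triangles w.h.p.

E[X] ≈ 0.061396; in regime p = Θ(1/n^{3/2}) E[X] tends to 0 (below the triangle threshold p ~ 1/n).


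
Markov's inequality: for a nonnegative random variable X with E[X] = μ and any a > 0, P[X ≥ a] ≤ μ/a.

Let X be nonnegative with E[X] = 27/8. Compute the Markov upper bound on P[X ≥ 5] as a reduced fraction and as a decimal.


μ = E[X] = 27/8, a = 5.
Markov: P[X ≥ 5] ≤ μ/a = (27/8)/5 = 27/40.
Numerically: ≈ 0.675.
(Since a = 5 > μ = 3.375, the bound 27/40 is < 1 and informative.)

P[X ≥ 5] ≤ 27/40 ≈ 0.675.


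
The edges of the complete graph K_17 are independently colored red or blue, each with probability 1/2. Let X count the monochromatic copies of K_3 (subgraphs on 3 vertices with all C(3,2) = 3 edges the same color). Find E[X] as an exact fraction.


Let X = Σ_S X_S over the C(17, 3) = 680 subsets S of size 3, where X_S = 1 if the K_3 on S is monochromatic.
For a fixed S, the K_3 on S has C(3, 2) = 3 edges. P[all 3 edges red] = (1/2)^3, and likewise for blue, so P[monochromatic] = 2·(1/2)^3 = 2^{1 − 3} = 1/4.
By linearity: E[X] = C(17, 3) · 2^{1 − 3} = 680 · 1/4 = 170.
Numerically: E[X] ≈ 170.000000.

E[X] = C(17,3)·2^(1−C(3,2)) = 170 ≈ 170.000000.


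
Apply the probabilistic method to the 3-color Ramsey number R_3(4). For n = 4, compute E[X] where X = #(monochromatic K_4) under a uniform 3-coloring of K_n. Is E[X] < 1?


E[X] = C(4, 4) · 3^{1 − 6} = 1 · 3^{−5} = 1/243.
As a reduced fraction: E[X] = 1/243 ≈ 0.0041152.
Is E[X] < 1? YES.
Since E[X] < 1, there exists a 3-coloring of K_{4} with no monochromatic K_4; hence R_3(4) > 4.

E[X] = 1/243 ≈ 0.0041152; E[X] < 1, so R_3(4) > 4.


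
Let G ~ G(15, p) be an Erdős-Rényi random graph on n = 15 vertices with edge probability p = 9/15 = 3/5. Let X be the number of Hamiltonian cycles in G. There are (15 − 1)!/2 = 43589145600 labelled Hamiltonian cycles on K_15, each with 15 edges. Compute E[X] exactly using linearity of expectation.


K_15 has (15 − 1)!/2 = 43589145600 labelled Hamiltonian cycles.
For each such Hamiltonian cycle H, let X_H = 1 if all 15 edges of H are present in G. Then P[X_H = 1] = p^{15} = (3/5)^{15} = 14348907/30517578125.
By linearity: E[X] = Σ_H E[X_H] = 43589145600 · p^{15} = 43589145600 · 14348907/30517578125 = 25018263856954368/1220703125.
Numerically: E[X] ≈ 2.049e+07.

E[X] = 43589145600 · (3/5)^{15} = 25018263856954368/1220703125 ≈ 2.049e+07.


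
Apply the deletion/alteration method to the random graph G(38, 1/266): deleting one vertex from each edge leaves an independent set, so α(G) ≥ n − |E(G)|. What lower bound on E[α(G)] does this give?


E[|E(G)|] = C(38, 2)·p = 703 · (1/266) = 37/14.
E[α(G)] ≥ n − E[|E(G)|] = 38 − 37/14 = 495/14.
Numerically: ≈ 35.357.
(This is only a lower bound; the true E[α(G)] may be larger.)

E[α(G)] ≥ 495/14 ≈ 35.357.


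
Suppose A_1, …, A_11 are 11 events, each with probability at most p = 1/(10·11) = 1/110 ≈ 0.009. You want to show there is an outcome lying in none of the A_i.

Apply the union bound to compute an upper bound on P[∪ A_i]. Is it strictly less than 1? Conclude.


Union bound: P[∪_{i=1}^{11} A_i] ≤ Σ_i P[A_i] ≤ 11·p = 11·(1/110) = 1/10.
Numerically: 1/10 ≈ 0.100.
Is 1/10 < 1? YES.
Since P[∪ A_i] ≤ 1/10 < 1, the complement has P[∩ A_i^c] ≥ 1 − 1/10 = 9/10 > 0, so some outcome avoids every A_i.

11·p = 1/10 ≈ 0.100; existence CERTIFIED by the union bound.


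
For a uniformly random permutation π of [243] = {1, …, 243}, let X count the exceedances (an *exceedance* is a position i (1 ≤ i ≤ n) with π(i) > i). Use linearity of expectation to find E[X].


Write X = Σ_{i=1}^{243} X_i, where X_i = 1_{π(i) > i}.
For each fixed i, π(i) is uniform over {1, …, 243} (marginal of a uniform permutation), so P[π(i) > i] = (n − i)/n. Summing: Σ_{i=1}^{243} (n − i)/n = (0 + 1 + … + 242)/243 = 243(243 − 1)/(2·243) = (243 − 1)/2.
Hence E[X] = Σ_{i=1}^{243} (243 − i)/243 = 121 ≈ 121.0000.

E[X] = 121 = 121.0000.


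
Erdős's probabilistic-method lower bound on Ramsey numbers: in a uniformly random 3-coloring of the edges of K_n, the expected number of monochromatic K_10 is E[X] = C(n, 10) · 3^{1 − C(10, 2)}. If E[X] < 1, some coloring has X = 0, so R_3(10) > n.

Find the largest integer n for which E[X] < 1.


We need C(n, 10) · 3^{1 − 45} < 1, i.e. C(n, 10) < 3^{45 − 1} = 984770902183611232881.
Check values of n near the boundary:
  n = 570: C(570, 10) = 921524823451961408691; 921524823451961408691 < 984770902183611232881? YES
  n = 571: C(571, 10) = 937951290893172842001; 937951290893172842001 < 984770902183611232881? YES
  n = 572: C(572, 10) = 954640815642161682606; 954640815642161682606 < 984770902183611232881? YES
  n = 573: C(573, 10) = 971597135635805762226; 971597135635805762226 < 984770902183611232881? YES
  n = 574: C(574, 10) = 988824035203816502691; 988824035203816502691 < 984770902183611232881? NO
  n = 575: C(575, 10) = 1006325345561406175305; 1006325345561406175305 < 984770902183611232881? NO
The largest n with C(n, 10) < 984770902183611232881 is n = 573 (where E[X] = 35985079097622435638/36472996377170786403 ≈ 0.986623). Hence R_3(10) > 573, i.e. R_3(10) ≥ 574.

Largest n = 573; hence R_3(10) > 573.


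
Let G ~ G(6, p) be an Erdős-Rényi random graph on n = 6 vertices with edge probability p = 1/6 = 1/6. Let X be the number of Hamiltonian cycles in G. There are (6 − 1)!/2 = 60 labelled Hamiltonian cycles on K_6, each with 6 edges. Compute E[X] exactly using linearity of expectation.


K_6 has (6 − 1)!/2 = 60 labelled Hamiltonian cycles.
For each such Hamiltonian cycle H, let X_H = 1 if all 6 edges of H are present in G. Then P[X_H = 1] = p^{6} = (1/6)^{6} = 1/46656.
By linearity: E[X] = Σ_H E[X_H] = 60 · p^{6} = 60 · 1/46656 = 5/3888.
Numerically: E[X] ≈ 0.001286.

E[X] = 60 · (1/6)^{6} = 5/3888 ≈ 0.001286.


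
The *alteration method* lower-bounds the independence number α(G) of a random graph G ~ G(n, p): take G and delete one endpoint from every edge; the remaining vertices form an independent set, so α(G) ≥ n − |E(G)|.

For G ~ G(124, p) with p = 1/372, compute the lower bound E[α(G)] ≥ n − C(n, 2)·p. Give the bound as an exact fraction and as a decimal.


E[|E(G)|] = C(124, 2)·p = 7626 · (1/372) = 41/2.
E[α(G)] ≥ n − E[|E(G)|] = 124 − 41/2 = 207/2.
Numerically: ≈ 103.5000.
(This is only a lower bound; the true E[α(G)] may be larger.)

E[α(G)] ≥ 207/2 ≈ 103.5000.


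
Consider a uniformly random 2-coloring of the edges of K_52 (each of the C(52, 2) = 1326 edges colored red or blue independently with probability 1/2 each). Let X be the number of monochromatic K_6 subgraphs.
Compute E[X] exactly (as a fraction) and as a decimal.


Let X = Σ_S X_S over the C(52, 6) = 20358520 subsets S of size 6, where X_S = 1 if the K_6 on S is monochromatic.
For a fixed S, the K_6 on S has C(6, 2) = 15 edges. P[all 15 edges red] = (1/2)^15, and likewise for blue, so P[monochromatic] = 2·(1/2)^15 = 2^{1 − 15} = 1/16384.
By linearity of expectation: E[X] = C(52, 6) · 2^{1 − 15} = 20358520 · 1/16384 = 2544815/2048.
Numerically: E[X] ≈ 1242.5854.

E[X] = C(52,6)·2^(1−C(6,2)) = 2544815/2048 ≈ 1242.5854.


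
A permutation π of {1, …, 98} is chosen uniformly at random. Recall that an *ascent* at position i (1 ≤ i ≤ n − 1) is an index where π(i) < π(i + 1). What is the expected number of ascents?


Write X = Σ X_I over i = 1, …, 97, with X_I the indicator of one ascent.
There are 97 indicators.
For each fixed i, the pair (π(i), π(i+1)) is a uniformly random ordered pair of distinct values from {1, …, 98}; by symmetry P[π(i) < π(i+1)] = 1/2.
By linearity: E[X] = 97 · (1/2) = (98 − 1) · (1/2) = 97/2 ≈ 48.500.

E[X] = 97/2 = 48.500.


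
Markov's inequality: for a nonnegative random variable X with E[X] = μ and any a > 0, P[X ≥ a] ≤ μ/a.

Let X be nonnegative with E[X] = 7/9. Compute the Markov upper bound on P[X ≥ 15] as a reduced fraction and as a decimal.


μ = E[X] = 7/9, a = 15.
Markov: P[X ≥ 15] ≤ μ/a = (7/9)/15 = 7/135.
Numerically: ≈ 0.051852.
(Since a = 15 > μ = 0.777778, the bound 7/135 is < 1 and informative.)

P[X ≥ 15] ≤ 7/135 ≈ 0.051852.


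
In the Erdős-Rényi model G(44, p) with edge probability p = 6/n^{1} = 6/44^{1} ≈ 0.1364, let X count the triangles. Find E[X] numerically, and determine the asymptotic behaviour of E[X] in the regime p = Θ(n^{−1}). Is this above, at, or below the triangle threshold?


Number of potential triangles: C(44, 3) = 13244.
Each occurs with probability p³ ≈ (0.1364)³ ≈ 2.535687e-03.
By linearity: E[X] = C(44, 3)·p³ ≈ 13244 · 2.535687e-03 ≈ 33.5826.
Here α = 1, so p = 6/n is exactly at the triangle threshold p ~ 1/n. Asymptotically E[X] → c³/6 = 6³/6 = 36 ≈ 36.0000, a bounded constant. In this regime the triangle count is asymptotically Poisson(c³/6).

E[X] ≈ 33.5826; in regime p = Θ(1/n^{1}) E[X] stays bounded (at the triangle threshold p ~ 1/n).


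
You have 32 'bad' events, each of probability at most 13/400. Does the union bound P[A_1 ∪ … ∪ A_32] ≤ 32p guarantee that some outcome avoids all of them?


Union bound: P[∪_{i=1}^{32} A_i] ≤ Σ_i P[A_i] ≤ 32·p = 32·(13/400) = 26/25.
Numerically: 26/25 ≈ 1.040.
Is 26/25 < 1? NO.
Since the bound 26/25 is ≥ 1, the union bound is uninformative here; it does NOT by itself certify existence.

32·p = 26/25 ≈ 1.040; existence NOT certified by the union bound.


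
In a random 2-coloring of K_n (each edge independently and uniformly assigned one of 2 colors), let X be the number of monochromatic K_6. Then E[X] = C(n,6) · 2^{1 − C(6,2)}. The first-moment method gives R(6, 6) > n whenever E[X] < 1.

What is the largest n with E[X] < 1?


We need C(n, 6) · 2^{1 − 15} < 1, i.e. C(n, 6) < 2^{15 − 1} = 16384.
Check values of n near the boundary:
  n = 12: C(12, 6) = 924; 924 < 16384? YES
  n = 13: C(13, 6) = 1716; 1716 < 16384? YES
  n = 14: C(14, 6) = 3003; 3003 < 16384? YES
  n = 15: C(15, 6) = 5005; 5005 < 16384? YES
  n = 16: C(16, 6) = 8008; 8008 < 16384? YES
  n = 17: C(17, 6) = 12376; 12376 < 16384? YES
  n = 18: C(18, 6) = 18564; 18564 < 16384? NO
  n = 19: C(19, 6) = 27132; 27132 < 16384? NO
  n = 20: C(20, 6) = 38760; 38760 < 16384? NO
The largest n with C(n, 6) < 16384 is n = 17 (where E[X] = 1547/2048 ≈ 0.755371). Hence R(6, 6) > 17, i.e. R(6, 6) ≥ 18.

Largest n = 17; hence R(6, 6) > 17.


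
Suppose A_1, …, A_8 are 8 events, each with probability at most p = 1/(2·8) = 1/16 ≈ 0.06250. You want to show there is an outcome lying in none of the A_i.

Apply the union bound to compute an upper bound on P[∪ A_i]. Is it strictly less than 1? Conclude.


Union bound: P[∪_{i=1}^{8} A_i] ≤ Σ_i P[A_i] ≤ 8·p = 8·(1/16) = 1/2.
Numerically: 1/2 ≈ 0.50000.
Is 1/2 < 1? YES.
Since P[∪ A_i] ≤ 1/2 < 1, the complement has P[∩ A_i^c] ≥ 1 − 1/2 = 1/2 > 0, so some outcome avoids every A_i.

8·p = 1/2 ≈ 0.50000; existence CERTIFIED by the union bound.


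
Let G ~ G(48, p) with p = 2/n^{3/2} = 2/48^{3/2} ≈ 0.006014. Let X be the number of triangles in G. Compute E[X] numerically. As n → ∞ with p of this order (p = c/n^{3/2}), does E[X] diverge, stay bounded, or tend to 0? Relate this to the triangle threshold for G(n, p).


Number of potential triangles: C(48, 3) = 17296.
Each occurs with probability p³ ≈ (0.006014)³ ≈ 2.175226e-07.
By linearity: E[X] = C(48, 3)·p³ ≈ 17296 · 2.175226e-07 ≈ 0.0038.
Since α = 3/2 > 1, p = c/n^{3/2} = o(1/n) is below the triangle threshold p ~ 1/n. Asymptotically E[X] ~ (c³/6)·n^{3(1−α)} = (2³/6)·n^{-1.5} → 0, so by Markov's inequality G has no triangles w.h.p.

E[X] ≈ 0.0038; in regime p = Θ(1/n^{3/2}) E[X] tends to 0 (below the triangle threshold p ~ 1/n).


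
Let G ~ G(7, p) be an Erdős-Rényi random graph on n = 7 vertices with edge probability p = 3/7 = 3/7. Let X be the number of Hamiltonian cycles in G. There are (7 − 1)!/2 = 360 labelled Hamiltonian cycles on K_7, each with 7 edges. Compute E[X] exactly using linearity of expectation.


K_7 has (7 − 1)!/2 = 360 labelled Hamiltonian cycles.
For each such Hamiltonian cycle H, let X_H = 1 if all 7 edges of H are present in G. Then P[X_H = 1] = p^{7} = (3/7)^{7} = 2187/823543.
Summing the indicators: E[X] = Σ_H E[X_H] = 360 · p^{7} = 360 · 2187/823543 = 787320/823543.
Numerically: E[X] ≈ 0.956016.

E[X] = 360 · (3/7)^{7} = 787320/823543 ≈ 0.956016.


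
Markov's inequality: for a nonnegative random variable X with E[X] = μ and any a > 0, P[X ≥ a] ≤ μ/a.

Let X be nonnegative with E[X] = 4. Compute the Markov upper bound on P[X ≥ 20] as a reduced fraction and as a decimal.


μ = E[X] = 4, a = 20.
Markov: P[X ≥ 20] ≤ μ/a = (4)/20 = 1/5.
Numerically: ≈ 0.20000.
(Since a = 20 > μ = 4.00000, the bound 1/5 is < 1 and informative.)

P[X ≥ 20] ≤ 1/5 ≈ 0.20000.


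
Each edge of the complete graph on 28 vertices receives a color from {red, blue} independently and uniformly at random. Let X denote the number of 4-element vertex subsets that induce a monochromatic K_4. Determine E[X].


Let X = Σ_S X_S over the C(28, 4) = 20475 subsets S of size 4, where X_S = 1 if the K_4 on S is monochromatic.
For a fixed S, the K_4 on S has C(4, 2) = 6 edges. P[all 6 edges red] = (1/2)^6, and likewise for blue, so P[monochromatic] = 2·(1/2)^6 = 2^{1 − 6} = 1/32.
Summing: E[X] = C(28, 4) · 2^{1 − 6} = 20475 · 1/32 = 20475/32.
Numerically: E[X] ≈ 639.843750.

E[X] = C(28,4)·2^(1−C(4,2)) = 20475/32 ≈ 639.843750.


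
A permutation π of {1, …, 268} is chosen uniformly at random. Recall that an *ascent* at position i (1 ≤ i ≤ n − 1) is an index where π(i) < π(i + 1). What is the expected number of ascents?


Write X = Σ X_I over i = 1, …, 267, with X_I the indicator of one ascent.
There are 267 indicators.
For each fixed i, the pair (π(i), π(i+1)) is a uniformly random ordered pair of distinct values from {1, …, 268}; by symmetry P[π(i) < π(i+1)] = 1/2.
By linearity: E[X] = 267 · (1/2) = (268 − 1) · (1/2) = 267/2 ≈ 133.500000.

E[X] = 267/2 = 133.500000.


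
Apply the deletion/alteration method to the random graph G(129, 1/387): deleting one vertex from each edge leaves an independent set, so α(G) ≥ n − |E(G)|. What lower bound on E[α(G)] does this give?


E[|E(G)|] = C(129, 2)·p = 8256 · (1/387) = 64/3.
E[α(G)] ≥ n − E[|E(G)|] = 129 − 64/3 = 323/3.
Numerically: ≈ 107.667.
(This is only a lower bound; the true E[α(G)] may be larger.)

E[α(G)] ≥ 323/3 ≈ 107.667.


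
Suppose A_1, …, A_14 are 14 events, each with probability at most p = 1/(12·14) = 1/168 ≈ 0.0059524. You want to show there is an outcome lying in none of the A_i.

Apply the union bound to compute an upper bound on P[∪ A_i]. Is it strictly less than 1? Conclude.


Union bound: P[∪_{i=1}^{14} A_i] ≤ Σ_i P[A_i] ≤ 14·p = 14·(1/168) = 1/12.
Numerically: 1/12 ≈ 0.0833333.
Is 1/12 < 1? YES.
Since P[∪ A_i] ≤ 1/12 < 1, the complement has P[∩ A_i^c] ≥ 1 − 1/12 = 11/12 > 0, so some outcome avoids every A_i.

14·p = 1/12 ≈ 0.0833333; existence CERTIFIED by the union bound.
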